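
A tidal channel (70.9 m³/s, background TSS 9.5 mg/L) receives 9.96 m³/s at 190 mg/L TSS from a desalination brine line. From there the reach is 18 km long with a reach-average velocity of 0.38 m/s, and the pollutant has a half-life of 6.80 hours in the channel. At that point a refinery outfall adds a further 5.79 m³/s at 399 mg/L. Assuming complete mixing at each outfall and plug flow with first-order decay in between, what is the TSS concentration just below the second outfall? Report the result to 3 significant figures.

Conservation of mass: C = (70.90·9.500 + 9.960·190.0) / 80.86 = 2566/80.86 = 31.73 mg/L; combined flow 80.86 m³/s.
Travel time t = 18·1000 / 0.38 = 47370 s = 13.16 h.
Half-life 6.80 h → k = ln 2 / 6.80 = 0.1019 h⁻¹ = 2.446 d⁻¹.
After decay, C = 31.73 × e^(−kt) = 31.73 × 0.2615 = 8.299 mg/L.
Second outfall: C = (80.86·8.299 + 5.790·399.0)/86.65 = 34.41 mg/L.

34.4 mg/L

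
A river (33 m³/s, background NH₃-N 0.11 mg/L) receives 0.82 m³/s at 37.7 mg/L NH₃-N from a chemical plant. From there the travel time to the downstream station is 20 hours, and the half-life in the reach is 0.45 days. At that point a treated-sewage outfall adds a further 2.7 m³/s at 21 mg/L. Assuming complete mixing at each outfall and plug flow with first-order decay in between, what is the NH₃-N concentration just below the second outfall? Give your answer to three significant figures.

Flow-weighted average: C = (33.00·0.1100 + 0.8200·37.70) / 33.82 = 34.54/33.82 = 1.021 mg/L; combined flow 33.82 m³/s.
Half-life 0.45 d → k = ln 2 / 0.45 = 1.540 d⁻¹.
First-order decay: C = 1.021·exp(−k·t) = 1.021·0.2770 = 0.2830 mg/L.
Second outfall: C = (33.82·0.2830 + 2.700·21.00)/36.52 = 1.815 mg/L.

1.81 mg/L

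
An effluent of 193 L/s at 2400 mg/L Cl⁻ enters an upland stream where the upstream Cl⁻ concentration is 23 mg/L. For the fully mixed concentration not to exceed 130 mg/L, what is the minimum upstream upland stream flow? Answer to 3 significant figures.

4090 L/s

Set C_mix = 130: (Q·23.00 + 193.0·2400) / (Q + 193.0) = 130
→ Q = 193.0·(2400 − 130)/(130 − 23.00) = 4094 L/s.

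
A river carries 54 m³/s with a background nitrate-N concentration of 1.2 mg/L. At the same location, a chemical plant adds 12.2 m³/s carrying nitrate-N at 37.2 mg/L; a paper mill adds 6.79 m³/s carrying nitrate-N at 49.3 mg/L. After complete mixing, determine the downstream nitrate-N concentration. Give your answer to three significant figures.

Mass balance: C = (54.00·1.200 + 12.20·37.20 + 6.790·49.30) / 72.99 = 853.4/72.99 = 11.69 mg/L.

11.7 mg/L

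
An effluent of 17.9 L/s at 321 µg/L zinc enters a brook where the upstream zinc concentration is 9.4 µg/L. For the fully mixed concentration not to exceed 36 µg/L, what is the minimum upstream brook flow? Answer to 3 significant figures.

192 L/s

Set C_mix = 36: (Q·9.400 + 17.90·321.0) / (Q + 17.90) = 36
→ Q = 17.90·(321.0 − 36)/(36 − 9.400) = 191.8 L/s.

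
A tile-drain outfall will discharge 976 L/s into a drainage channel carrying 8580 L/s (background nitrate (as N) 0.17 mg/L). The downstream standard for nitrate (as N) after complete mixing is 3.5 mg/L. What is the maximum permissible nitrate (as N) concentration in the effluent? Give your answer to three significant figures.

At the limit, (Qr·Cr + Qe·Cₑ)/(Qr + Qe) = 3.5:
Cₑ = (9556·3.5 − 8580·0.1700) / 976.0 = 32.77 mg/L.

32.8 mg/L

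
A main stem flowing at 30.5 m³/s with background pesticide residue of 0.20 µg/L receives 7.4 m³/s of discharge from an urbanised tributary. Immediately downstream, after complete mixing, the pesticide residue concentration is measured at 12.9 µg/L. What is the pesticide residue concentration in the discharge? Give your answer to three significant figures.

65.2 µg/L

Mass balance: 30.50·0.2000 + 7.400·Cₑ = 37.90·12.90
→ Cₑ = (37.90·12.90 − 30.50·0.2000) / 7.400 = 65.24 µg/L.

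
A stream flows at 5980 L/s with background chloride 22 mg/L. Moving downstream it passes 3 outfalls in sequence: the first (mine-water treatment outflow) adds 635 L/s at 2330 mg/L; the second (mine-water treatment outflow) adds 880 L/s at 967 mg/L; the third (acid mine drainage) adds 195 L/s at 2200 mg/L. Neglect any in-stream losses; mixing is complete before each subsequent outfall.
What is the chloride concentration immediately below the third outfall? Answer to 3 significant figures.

Outfall 1: combined Q = 6615 L/s; C = (5980·22.00 + 635.0·2330)/6615 = 243.6 mg/L.
Outfall 2: combined Q = 7495 L/s; C = (6615·243.6 + 880.0·967.0)/7495 = 328.5 mg/L.
Outfall 3: combined Q = 7690 L/s; C = (7495·328.5 + 195.0·2200)/7690 = 376.0 mg/L.

376 mg/L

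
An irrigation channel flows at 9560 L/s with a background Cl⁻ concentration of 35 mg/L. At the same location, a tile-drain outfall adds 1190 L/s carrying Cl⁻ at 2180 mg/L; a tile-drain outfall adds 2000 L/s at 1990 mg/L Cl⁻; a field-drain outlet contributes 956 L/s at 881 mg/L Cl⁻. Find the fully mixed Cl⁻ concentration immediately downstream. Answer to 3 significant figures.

Mass balance: C = (9560·35.00 + 1190·2180 + 2000·1990 + 956.0·881.0) / 13710 = 7751000/13710 = 565.5 mg/L.

566 mg/L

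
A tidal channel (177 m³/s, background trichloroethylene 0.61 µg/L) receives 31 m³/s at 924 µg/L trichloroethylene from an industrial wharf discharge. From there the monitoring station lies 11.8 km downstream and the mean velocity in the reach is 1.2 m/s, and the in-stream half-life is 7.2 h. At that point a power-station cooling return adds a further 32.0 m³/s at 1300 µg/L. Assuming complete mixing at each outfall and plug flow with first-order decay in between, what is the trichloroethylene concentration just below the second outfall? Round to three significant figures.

265 µg/L

Mixed concentration C = ΣQC/ΣQ = (177.0·0.6100 + 31.00·924.0) / 208.0 = 28750/208.0 = 138.2 µg/L; combined flow 208.0 m³/s.
Travel time t = 11.8·1000 / 1.2 = 9833 s = 2.731 h.
Half-life 7.2 h → k = ln 2 / 7.2 = 0.09627 h⁻¹ = 2.310 d⁻¹.
Applying C = C₀e^(−kt): 138.2 × 0.7688 = 106.3 µg/L.
Second outfall: C = (208.0·106.3 + 32.00·1300)/240.0 = 265.4 µg/L.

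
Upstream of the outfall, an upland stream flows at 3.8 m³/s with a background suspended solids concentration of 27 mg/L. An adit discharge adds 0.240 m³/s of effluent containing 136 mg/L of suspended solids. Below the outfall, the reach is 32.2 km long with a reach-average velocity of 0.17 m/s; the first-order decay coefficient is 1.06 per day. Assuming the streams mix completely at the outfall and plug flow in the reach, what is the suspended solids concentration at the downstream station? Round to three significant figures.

3.28 mg/L

After mixing, C = (3.800·27.00 + 0.2400·136.0) / 4.040 = 135.2/4.040 = 33.48 mg/L.
Travel time t = 32.2·1000 / 0.17 = 189400 s = 52.61 h.
First-order decay: C = 33.48·exp(−k·t) = 33.48·0.09790 = 3.277 mg/L.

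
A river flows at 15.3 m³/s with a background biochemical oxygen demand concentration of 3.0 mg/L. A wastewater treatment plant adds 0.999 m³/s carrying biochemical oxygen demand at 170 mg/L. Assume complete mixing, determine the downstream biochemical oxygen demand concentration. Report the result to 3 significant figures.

13.2 mg/L

Mixed concentration C = ΣQC/ΣQ = (15.30·3.000 + 0.9990·170.0) / 16.30 = 215.7/16.30 = 13.24 mg/L.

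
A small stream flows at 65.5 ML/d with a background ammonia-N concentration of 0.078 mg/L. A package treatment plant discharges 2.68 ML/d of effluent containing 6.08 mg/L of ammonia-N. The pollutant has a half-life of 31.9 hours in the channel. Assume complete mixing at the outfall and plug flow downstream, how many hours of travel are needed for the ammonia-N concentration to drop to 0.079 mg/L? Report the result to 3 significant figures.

63.5 h

Mixed concentration C = ΣQC/ΣQ = (65.50·0.07800 + 2.680·6.080) / 68.18 = 21.40/68.18 = 0.3139 mg/L.
Half-life 31.9 h → k = ln 2 / 31.9 = 0.02173 h⁻¹ = 0.5215 d⁻¹.
0.3139·exp(−k·t) = 0.079 → t = ln(0.3139/0.079)/k = 228600 s = 63.50 h.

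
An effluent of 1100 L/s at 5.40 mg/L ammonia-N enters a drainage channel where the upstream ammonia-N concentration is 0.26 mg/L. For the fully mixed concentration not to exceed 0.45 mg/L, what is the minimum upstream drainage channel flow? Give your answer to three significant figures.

28700 L/s

Set C_mix = 0.45: (Q·0.2600 + 1100·5.400) / (Q + 1100) = 0.45
→ Q = 1100·(5.400 − 0.45)/(0.45 − 0.2600) = 28660 L/s.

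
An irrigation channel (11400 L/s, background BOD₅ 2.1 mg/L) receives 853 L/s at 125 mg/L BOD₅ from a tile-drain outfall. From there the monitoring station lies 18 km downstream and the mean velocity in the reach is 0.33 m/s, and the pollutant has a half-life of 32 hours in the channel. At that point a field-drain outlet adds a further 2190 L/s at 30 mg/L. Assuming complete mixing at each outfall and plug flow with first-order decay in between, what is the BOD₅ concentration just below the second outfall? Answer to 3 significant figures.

11.1 mg/L

Mixed concentration C = ΣQC/ΣQ = (11400·2.100 + 853.0·125.0) / 12250 = 130600/12250 = 10.66 mg/L; combined flow 12250 L/s.
Travel time t = 18·1000 / 0.33 = 54550 s = 15.15 h.
Half-life 32 h → k = ln 2 / 32 = 0.02166 h⁻¹ = 0.5199 d⁻¹.
After decay, C = 10.66 × e^(−kt) = 10.66 × 0.7202 = 7.675 mg/L.
Second outfall: C = (12250·7.675 + 2190·30.00)/14440 = 11.06 mg/L.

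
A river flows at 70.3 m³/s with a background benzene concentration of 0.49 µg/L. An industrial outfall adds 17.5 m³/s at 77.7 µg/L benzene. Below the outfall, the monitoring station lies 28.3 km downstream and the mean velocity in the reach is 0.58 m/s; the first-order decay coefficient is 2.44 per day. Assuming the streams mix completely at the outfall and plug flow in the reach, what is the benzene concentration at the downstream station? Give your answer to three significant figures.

4.00 µg/L

Mixed concentration C = ΣQC/ΣQ = (70.30·0.4900 + 17.50·77.70) / 87.80 = 1394/87.80 = 15.88 µg/L.
Travel time t = 28.3·1000 / 0.58 = 48790 s = 13.55 h.
First-order decay: C = 15.88·exp(−k·t) = 15.88·0.2521 = 4.003 µg/L.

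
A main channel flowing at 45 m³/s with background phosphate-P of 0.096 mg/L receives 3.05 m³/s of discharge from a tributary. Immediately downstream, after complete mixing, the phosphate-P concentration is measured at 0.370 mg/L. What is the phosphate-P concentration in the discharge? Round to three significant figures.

4.41 mg/L

Mass balance: 45.00·0.09600 + 3.050·Cₑ = 48.05·0.3700
→ Cₑ = (48.05·0.3700 − 45.00·0.09600) / 3.050 = 4.413 mg/L.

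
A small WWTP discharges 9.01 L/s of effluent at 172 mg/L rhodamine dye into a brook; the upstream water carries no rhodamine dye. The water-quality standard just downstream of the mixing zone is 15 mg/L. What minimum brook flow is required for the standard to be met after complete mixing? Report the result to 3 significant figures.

Set C_mix = 15: (Q·0 + 9.010·172.0) / (Q + 9.010) = 15
→ Q = 9.010·(172.0 − 15)/(15 − 0) = 94.30 L/s.

94.3 L/s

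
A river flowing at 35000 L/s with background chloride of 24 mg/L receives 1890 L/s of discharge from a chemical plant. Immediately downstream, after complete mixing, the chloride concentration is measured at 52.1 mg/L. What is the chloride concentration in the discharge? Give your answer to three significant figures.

572 mg/L

Mass balance: 35000·24.00 + 1890·Cₑ = 36890·52.10
→ Cₑ = (36890·52.10 − 35000·24.00) / 1890 = 572.5 mg/L.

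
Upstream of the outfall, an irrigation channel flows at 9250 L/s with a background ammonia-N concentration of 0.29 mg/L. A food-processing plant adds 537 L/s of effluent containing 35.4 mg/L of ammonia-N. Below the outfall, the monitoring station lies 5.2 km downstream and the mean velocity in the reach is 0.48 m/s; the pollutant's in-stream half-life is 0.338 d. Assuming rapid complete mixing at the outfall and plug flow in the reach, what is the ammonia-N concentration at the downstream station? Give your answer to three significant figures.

1.71 mg/L

Flow-weighted average: C = (9250·0.2900 + 537.0·35.40) / 9787 = 21690/9787 = 2.216 mg/L.
Travel time t = 5.2·1000 / 0.48 = 10830 s = 3.009 h.
Half-life 0.338 d → k = ln 2 / 0.338 = 2.051 d⁻¹.
First-order decay: C = 2.216·exp(−k·t) = 2.216·0.7733 = 1.714 mg/L.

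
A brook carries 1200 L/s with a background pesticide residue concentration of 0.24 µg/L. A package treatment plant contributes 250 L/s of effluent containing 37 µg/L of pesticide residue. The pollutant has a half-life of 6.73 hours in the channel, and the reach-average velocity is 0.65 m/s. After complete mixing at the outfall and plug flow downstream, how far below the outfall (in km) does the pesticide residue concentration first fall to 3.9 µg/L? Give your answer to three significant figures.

Flow-weighted average: C = (1200·0.2400 + 250.0·37.00) / 1450 = 9538/1450 = 6.578 µg/L.
Half-life 6.73 h → k = ln 2 / 6.73 = 0.1030 h⁻¹ = 2.472 d⁻¹.
Set 6.578·exp(−k·t) = 3.9 → t = ln(6.578/3.9)/k = 18270 s = 5.075 h.
Distance = v·t = 0.65·18270 = 11880 m = 11.88 km.

11.9 km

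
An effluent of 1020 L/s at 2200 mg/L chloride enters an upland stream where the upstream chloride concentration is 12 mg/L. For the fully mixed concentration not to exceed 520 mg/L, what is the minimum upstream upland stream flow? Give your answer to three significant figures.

Set C_mix = 520: (Q·12.00 + 1020·2200) / (Q + 1020) = 520
→ Q = 1020·(2200 − 520)/(520 − 12.00) = 3373 L/s.

3370 L/s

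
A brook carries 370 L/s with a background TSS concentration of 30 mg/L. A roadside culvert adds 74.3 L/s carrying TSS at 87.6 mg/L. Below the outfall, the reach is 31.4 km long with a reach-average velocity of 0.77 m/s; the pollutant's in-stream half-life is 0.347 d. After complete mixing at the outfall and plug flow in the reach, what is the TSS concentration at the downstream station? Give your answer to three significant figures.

15.4 mg/L

Mixed concentration C = ΣQC/ΣQ = (370.0·30.00 + 74.30·87.60) / 444.3 = 17610/444.3 = 39.63 mg/L.
Travel time t = 31.4·1000 / 0.77 = 40780 s = 11.33 h.
Half-life 0.347 d → k = ln 2 / 0.347 = 1.998 d⁻¹.
Decay over the reach: 39.63·exp(−kt) = 39.63·0.3895 = 15.44 mg/L.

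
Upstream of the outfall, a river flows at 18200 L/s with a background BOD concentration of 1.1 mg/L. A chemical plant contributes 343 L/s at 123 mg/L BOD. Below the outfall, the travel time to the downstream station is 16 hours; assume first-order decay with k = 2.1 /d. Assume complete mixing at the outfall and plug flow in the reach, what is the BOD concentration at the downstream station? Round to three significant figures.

After mixing, C = (18200·1.100 + 343.0·123.0) / 18540 = 62210/18540 = 3.355 mg/L.
First-order decay: C = 3.355·exp(−k·t) = 3.355·0.2466 = 0.8273 mg/L.

0.827 mg/L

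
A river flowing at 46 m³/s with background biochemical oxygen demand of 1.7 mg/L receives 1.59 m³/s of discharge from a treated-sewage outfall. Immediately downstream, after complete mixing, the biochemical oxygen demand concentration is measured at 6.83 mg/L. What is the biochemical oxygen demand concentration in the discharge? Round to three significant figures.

Mass balance: 46.00·1.700 + 1.590·Cₑ = 47.59·6.830
→ Cₑ = (47.59·6.830 − 46.00·1.700) / 1.590 = 155.2 mg/L.

155 mg/L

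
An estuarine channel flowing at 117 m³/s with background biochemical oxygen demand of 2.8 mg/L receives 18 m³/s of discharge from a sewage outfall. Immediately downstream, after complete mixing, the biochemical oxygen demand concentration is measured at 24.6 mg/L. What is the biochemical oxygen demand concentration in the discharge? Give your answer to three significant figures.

166 mg/L

Mass balance: 117.0·2.800 + 18.00·Cₑ = 135.0·24.60
→ Cₑ = (135.0·24.60 − 117.0·2.800) / 18.00 = 166.3 mg/L.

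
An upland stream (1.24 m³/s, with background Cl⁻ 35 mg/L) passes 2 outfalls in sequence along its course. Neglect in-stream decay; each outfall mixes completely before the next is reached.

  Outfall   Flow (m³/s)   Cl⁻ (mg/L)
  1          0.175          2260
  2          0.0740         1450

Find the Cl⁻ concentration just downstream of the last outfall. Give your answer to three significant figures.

367 mg/L

Below outfall 1: Q → 1.415 m³/s, C = (1.240·35.00 + 0.1750·2260)/1.415 = 310.2 mg/L.
Below outfall 2: Q → 1.489 m³/s, C = (1.415·310.2 + 0.07400·1450)/1.489 = 366.8 mg/L.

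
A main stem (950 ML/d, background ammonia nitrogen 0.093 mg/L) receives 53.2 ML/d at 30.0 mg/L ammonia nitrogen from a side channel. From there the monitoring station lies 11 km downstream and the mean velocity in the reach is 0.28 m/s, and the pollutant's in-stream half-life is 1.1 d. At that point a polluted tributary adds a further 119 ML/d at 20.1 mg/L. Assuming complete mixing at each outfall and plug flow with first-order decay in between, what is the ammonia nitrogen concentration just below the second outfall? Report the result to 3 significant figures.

3.26 mg/L

Mass balance: C = (950.0·0.09300 + 53.20·30.00) / 1003 = 1684/1003 = 1.679 mg/L; combined flow 1003 ML/d.
Travel time t = 11·1000 / 0.28 = 39290 s = 10.91 h.
Half-life 1.1 d → k = ln 2 / 1.1 = 0.6301 d⁻¹.
Decay over the reach: 1.679·exp(−kt) = 1.679·0.7509 = 1.261 mg/L.
At the second outfall, C = (1003·1.261 + 119.0·20.10) / (1003 + 119.0) = 3.258 mg/L.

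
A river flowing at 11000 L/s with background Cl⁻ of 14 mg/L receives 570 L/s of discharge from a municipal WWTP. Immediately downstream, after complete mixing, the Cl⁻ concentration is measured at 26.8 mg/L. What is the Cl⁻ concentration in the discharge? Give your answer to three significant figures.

Mass balance: 11000·14.00 + 570.0·Cₑ = 11570·26.80
→ Cₑ = (11570·26.80 − 11000·14.00) / 570.0 = 273.8 mg/L.

274 mg/L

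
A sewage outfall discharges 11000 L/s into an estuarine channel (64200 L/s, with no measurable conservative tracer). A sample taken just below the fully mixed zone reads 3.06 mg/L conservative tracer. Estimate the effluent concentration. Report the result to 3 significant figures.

Mass balance: 64200·0 + 11000·Cₑ = 75200·3.060
→ Cₑ = (75200·3.060 − 64200·0) / 11000 = 20.92 mg/L.

20.9 mg/L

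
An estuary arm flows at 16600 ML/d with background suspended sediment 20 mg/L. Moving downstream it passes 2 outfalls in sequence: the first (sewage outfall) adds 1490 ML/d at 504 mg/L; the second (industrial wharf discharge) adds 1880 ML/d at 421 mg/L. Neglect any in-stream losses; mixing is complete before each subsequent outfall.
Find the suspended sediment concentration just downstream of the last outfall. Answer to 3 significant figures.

After outfall 1: Q = 16600 + 1490 = 18090 ML/d; C = (16600·20.00 + 1490·504.0)/18090 = 59.87 mg/L.
After outfall 2: Q = 18090 + 1880 = 19970 ML/d; C = (18090·59.87 + 1880·421.0)/19970 = 93.86 mg/L.

93.9 mg/L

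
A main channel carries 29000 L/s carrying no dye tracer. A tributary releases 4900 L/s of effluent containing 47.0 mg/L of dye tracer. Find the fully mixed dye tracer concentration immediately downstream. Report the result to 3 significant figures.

Mixed concentration C = ΣQC/ΣQ = (29000·0 + 4900·47.00) / 33900 = 230300/33900 = 6.794 mg/L.

6.79 mg/L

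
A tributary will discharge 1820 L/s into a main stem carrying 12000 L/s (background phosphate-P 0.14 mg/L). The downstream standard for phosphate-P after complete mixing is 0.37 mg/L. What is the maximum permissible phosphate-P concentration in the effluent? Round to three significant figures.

1.89 mg/L

At the limit, (Qr·Cr + Qe·Cₑ)/(Qr + Qe) = 0.37:
Cₑ = (13820·0.37 − 12000·0.1400) / 1820 = 1.886 mg/L.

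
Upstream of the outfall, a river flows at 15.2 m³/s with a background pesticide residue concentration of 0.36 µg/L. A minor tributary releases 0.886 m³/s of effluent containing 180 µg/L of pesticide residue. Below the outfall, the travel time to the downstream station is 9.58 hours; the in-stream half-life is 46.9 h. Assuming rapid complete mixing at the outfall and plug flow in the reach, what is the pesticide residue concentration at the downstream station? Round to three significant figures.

Conservation of mass: C = (15.20·0.3600 + 0.8860·180.0) / 16.09 = 165.0/16.09 = 10.25 µg/L.
Half-life 46.9 h → k = ln 2 / 46.9 = 0.01478 h⁻¹ = 0.3547 d⁻¹.
After decay, C = 10.25 × e^(−kt) = 10.25 × 0.8680 = 8.901 µg/L.

8.90 µg/L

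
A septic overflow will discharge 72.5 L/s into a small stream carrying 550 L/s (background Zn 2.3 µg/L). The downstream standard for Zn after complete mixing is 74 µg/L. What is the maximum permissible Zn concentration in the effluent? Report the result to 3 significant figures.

618 µg/L

At the limit, (Qr·Cr + Qe·Cₑ)/(Qr + Qe) = 74:
Cₑ = (622.5·74 − 550.0·2.300) / 72.50 = 617.9 µg/L.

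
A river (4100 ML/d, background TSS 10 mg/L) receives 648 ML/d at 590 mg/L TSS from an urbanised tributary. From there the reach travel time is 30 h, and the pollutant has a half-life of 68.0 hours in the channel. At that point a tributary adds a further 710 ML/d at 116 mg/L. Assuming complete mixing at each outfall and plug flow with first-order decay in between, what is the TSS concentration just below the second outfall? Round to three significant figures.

72.2 mg/L

Mass balance: C = (4100·10.00 + 648.0·590.0) / 4748 = 423300/4748 = 89.16 mg/L; combined flow 4748 ML/d.
Half-life 68.0 h → k = ln 2 / 68.0 = 0.01019 h⁻¹ = 0.2446 d⁻¹.
First-order decay: C = 89.16·exp(−k·t) = 89.16·0.7365 = 65.67 mg/L.
Second outfall: C = (4748·65.67 + 710.0·116.0)/5458 = 72.21 mg/L.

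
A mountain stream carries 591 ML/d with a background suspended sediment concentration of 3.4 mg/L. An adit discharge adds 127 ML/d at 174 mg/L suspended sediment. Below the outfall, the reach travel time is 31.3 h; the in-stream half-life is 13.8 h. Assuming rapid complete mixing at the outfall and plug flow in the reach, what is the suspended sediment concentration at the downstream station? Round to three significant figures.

6.97 mg/L

Flow-weighted average: C = (591.0·3.400 + 127.0·174.0) / 718.0 = 24110/718.0 = 33.58 mg/L.
Half-life 13.8 h → k = ln 2 / 13.8 = 0.05023 h⁻¹ = 1.205 d⁻¹.
Decay over the reach: 33.58·exp(−kt) = 33.58·0.2076 = 6.970 mg/L.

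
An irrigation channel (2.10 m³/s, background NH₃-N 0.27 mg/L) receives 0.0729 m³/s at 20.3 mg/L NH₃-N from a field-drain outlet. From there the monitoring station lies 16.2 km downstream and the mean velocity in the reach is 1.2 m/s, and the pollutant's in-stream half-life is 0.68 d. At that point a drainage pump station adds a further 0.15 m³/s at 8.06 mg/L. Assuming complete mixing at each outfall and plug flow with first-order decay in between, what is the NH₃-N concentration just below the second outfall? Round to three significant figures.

1.27 mg/L

Flow-weighted average: C = (2.100·0.2700 + 0.07290·20.30) / 2.173 = 2.047/2.173 = 0.9420 mg/L; combined flow 2.173 m³/s.
Travel time t = 16.2·1000 / 1.2 = 13500 s = 3.750 h.
Half-life 0.68 d → k = ln 2 / 0.68 = 1.019 d⁻¹.
Applying C = C₀e^(−kt): 0.9420 × 0.8528 = 0.8033 mg/L.
At the second outfall, C = (2.173·0.8033 + 0.1500·8.060) / (2.173 + 0.1500) = 1.272 mg/L.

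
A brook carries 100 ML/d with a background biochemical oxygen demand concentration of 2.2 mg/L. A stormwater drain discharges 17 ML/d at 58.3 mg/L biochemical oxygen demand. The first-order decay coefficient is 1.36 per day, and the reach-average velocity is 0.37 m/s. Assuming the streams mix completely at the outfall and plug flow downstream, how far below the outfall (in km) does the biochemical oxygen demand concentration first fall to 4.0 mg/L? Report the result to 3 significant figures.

22.3 km

Conservation of mass: C = (100.0·2.200 + 17.00·58.30) / 117.0 = 1211/117.0 = 10.35 mg/L.
Set 10.35·exp(−k·t) = 4.0 → t = ln(10.35/4.0)/k = 60400 s = 16.78 h.
Distance = v·t = 0.37·60400 = 22350 m = 22.35 km.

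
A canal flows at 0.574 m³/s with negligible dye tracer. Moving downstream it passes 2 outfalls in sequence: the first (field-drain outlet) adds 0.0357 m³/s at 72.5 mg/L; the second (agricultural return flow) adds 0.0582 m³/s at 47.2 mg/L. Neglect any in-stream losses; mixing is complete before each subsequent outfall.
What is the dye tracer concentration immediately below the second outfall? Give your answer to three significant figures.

Below outfall 1: Q → 0.6097 m³/s, C = (0.5740·0 + 0.03570·72.50)/0.6097 = 4.245 mg/L.
Below outfall 2: Q → 0.6679 m³/s, C = (0.6097·4.245 + 0.05820·47.20)/0.6679 = 7.988 mg/L.

7.99 mg/L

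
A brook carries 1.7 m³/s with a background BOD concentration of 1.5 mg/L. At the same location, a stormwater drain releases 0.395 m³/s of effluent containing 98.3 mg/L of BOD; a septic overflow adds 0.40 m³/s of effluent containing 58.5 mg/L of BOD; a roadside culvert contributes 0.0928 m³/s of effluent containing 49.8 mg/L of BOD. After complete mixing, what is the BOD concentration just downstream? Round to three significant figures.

26.8 mg/L

Conservation of mass: C = (1.700·1.500 + 0.3950·98.30 + 0.4000·58.50 + 0.09280·49.80) / 2.588 = 69.40/2.588 = 26.82 mg/L.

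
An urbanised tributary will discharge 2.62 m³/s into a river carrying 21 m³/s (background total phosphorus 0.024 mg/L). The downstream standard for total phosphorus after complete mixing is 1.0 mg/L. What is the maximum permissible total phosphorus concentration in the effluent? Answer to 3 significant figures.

8.82 mg/L

At the limit, (Qr·Cr + Qe·Cₑ)/(Qr + Qe) = 1.0:
Cₑ = (23.62·1.0 − 21.00·0.02400) / 2.620 = 8.823 mg/L.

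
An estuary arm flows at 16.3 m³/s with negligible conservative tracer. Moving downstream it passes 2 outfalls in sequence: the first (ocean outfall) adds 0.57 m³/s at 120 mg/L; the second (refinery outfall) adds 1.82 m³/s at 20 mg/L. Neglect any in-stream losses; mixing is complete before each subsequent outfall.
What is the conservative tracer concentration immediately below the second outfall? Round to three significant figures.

Below outfall 1: Q → 16.87 m³/s, C = (16.30·0 + 0.5700·120.0)/16.87 = 4.055 mg/L.
Below outfall 2: Q → 18.69 m³/s, C = (16.87·4.055 + 1.820·20.00)/18.69 = 5.607 mg/L.

5.61 mg/L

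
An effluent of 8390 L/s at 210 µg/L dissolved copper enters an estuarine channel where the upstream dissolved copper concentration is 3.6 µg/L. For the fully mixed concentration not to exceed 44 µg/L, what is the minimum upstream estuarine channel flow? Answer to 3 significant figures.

Set C_mix = 44: (Q·3.600 + 8390·210.0) / (Q + 8390) = 44
→ Q = 8390·(210.0 − 44)/(44 − 3.600) = 34470 L/s.

34500 L/s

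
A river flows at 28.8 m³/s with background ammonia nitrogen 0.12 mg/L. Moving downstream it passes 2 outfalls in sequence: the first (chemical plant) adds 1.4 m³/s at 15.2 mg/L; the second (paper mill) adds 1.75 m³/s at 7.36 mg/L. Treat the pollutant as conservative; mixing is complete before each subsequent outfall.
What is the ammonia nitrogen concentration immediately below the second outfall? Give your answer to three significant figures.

1.18 mg/L

After outfall 1: Q = 28.80 + 1.400 = 30.20 m³/s; C = (28.80·0.1200 + 1.400·15.20)/30.20 = 0.8191 mg/L.
After outfall 2: Q = 30.20 + 1.750 = 31.95 m³/s; C = (30.20·0.8191 + 1.750·7.360)/31.95 = 1.177 mg/L.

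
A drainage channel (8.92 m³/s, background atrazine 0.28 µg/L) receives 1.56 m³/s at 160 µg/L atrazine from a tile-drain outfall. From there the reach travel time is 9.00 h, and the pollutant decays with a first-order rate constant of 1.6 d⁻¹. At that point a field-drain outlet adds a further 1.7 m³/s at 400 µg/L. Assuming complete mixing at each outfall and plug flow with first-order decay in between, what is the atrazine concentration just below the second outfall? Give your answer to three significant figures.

67.2 µg/L

Mixed concentration C = ΣQC/ΣQ = (8.920·0.2800 + 1.560·160.0) / 10.48 = 252.1/10.48 = 24.06 µg/L; combined flow 10.48 m³/s.
First-order decay: C = 24.06·exp(−k·t) = 24.06·0.5488 = 13.20 µg/L.
At the second outfall, C = (10.48·13.20 + 1.700·400.0) / (10.48 + 1.700) = 67.19 µg/L.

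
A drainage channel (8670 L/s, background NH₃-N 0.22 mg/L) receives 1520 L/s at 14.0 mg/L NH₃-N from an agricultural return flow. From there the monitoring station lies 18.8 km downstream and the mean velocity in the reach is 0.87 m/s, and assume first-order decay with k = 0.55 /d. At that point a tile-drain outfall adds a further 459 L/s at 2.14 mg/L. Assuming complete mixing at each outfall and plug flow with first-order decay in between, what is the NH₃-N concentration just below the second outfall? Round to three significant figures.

Mixed concentration C = ΣQC/ΣQ = (8670·0.2200 + 1520·14.00) / 10190 = 23190/10190 = 2.276 mg/L; combined flow 10190 L/s.
Travel time t = 18.8·1000 / 0.87 = 21610 s = 6.003 h.
First-order decay: C = 2.276·exp(−k·t) = 2.276·0.8715 = 1.983 mg/L.
Second outfall: C = (10190·1.983 + 459.0·2.140)/10650 = 1.990 mg/L.

1.99 mg/L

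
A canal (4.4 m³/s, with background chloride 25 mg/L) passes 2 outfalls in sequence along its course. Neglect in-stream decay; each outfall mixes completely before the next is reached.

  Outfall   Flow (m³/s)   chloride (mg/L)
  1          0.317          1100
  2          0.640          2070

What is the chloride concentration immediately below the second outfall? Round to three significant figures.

333 mg/L

Outfall 1: combined Q = 4.717 m³/s; C = (4.400·25.00 + 0.3170·1100)/4.717 = 97.24 mg/L.
Outfall 2: combined Q = 5.357 m³/s; C = (4.717·97.24 + 0.6400·2070)/5.357 = 332.9 mg/L.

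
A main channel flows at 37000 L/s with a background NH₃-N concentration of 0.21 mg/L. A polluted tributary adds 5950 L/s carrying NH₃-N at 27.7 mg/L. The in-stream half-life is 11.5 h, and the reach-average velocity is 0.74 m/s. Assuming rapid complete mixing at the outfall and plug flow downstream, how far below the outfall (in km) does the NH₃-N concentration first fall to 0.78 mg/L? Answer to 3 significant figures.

72.5 km

Mixed concentration C = ΣQC/ΣQ = (37000·0.2100 + 5950·27.70) / 42950 = 172600/42950 = 4.018 mg/L.
Half-life 11.5 h → k = ln 2 / 11.5 = 0.06027 h⁻¹ = 1.447 d⁻¹.
Set 4.018·exp(−k·t) = 0.78 → t = ln(4.018/0.78)/k = 97910 s = 27.20 h.
Distance = v·t = 0.74·97910 = 72460 m = 72.46 km.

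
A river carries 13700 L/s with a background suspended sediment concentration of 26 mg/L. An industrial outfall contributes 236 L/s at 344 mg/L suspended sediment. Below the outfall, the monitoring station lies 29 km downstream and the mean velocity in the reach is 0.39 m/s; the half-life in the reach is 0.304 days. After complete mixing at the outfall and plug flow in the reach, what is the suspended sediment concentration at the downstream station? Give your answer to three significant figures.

After mixing, C = (13700·26.00 + 236.0·344.0) / 13940 = 437400/13940 = 31.39 mg/L.
Travel time t = 29·1000 / 0.39 = 74360 s = 20.66 h.
Half-life 0.304 d → k = ln 2 / 0.304 = 2.280 d⁻¹.
Decay over the reach: 31.39·exp(−kt) = 31.39·0.1405 = 4.411 mg/L.

4.41 mg/L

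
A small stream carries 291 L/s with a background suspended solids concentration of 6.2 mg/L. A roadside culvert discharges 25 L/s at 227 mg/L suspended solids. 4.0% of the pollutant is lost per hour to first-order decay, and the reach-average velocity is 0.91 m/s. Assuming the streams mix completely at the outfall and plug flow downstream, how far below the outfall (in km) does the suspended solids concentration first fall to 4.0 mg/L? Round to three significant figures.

Mixed concentration C = ΣQC/ΣQ = (291.0·6.200 + 25.00·227.0) / 316.0 = 7479/316.0 = 23.67 mg/L.
4.0%/h lost → k = −ln(1 − 0.04) = 0.04082 h⁻¹.
Set 23.67·exp(−k·t) = 4.0 → t = ln(23.67/4.0)/k = 156800 s = 43.55 h.
Distance = v·t = 0.91·156800 = 142700 m = 142.7 km.

143 km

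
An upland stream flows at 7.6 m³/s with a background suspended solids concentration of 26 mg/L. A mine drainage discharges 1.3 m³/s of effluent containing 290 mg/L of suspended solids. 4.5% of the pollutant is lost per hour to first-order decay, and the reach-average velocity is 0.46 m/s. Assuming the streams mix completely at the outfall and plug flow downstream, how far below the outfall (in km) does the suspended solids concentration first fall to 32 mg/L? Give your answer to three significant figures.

Mass balance: C = (7.600·26.00 + 1.300·290.0) / 8.900 = 574.6/8.900 = 64.56 mg/L.
4.5%/h lost → k = −ln(1 − 0.045) = 0.04604 h⁻¹.
Set 64.56·exp(−k·t) = 32 → t = ln(64.56/32)/k = 54880 s = 15.24 h.
Distance = v·t = 0.46·54880 = 25240 m = 25.24 km.

25.2 km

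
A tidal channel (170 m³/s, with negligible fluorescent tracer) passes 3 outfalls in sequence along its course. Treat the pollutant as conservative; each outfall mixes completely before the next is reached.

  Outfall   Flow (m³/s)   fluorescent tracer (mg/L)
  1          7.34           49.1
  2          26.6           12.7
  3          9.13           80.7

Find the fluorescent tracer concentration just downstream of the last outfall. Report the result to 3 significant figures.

6.73 mg/L

Outfall 1: combined Q = 177.3 m³/s; C = (170.0·0 + 7.340·49.10)/177.3 = 2.032 mg/L.
Outfall 2: combined Q = 203.9 m³/s; C = (177.3·2.032 + 26.60·12.70)/203.9 = 3.424 mg/L.
Outfall 3: combined Q = 213.1 m³/s; C = (203.9·3.424 + 9.130·80.70)/213.1 = 6.735 mg/L.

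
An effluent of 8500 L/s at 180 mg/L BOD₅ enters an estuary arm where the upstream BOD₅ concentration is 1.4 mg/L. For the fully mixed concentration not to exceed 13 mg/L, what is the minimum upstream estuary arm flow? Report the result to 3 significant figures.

Set C_mix = 13: (Q·1.400 + 8500·180.0) / (Q + 8500) = 13
→ Q = 8500·(180.0 − 13)/(13 − 1.400) = 122400 L/s.

122000 L/s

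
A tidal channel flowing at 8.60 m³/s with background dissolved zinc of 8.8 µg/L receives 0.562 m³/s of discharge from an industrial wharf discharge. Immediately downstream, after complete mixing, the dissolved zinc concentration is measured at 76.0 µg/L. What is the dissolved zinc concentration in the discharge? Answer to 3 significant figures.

Mass balance: 8.600·8.800 + 0.5620·Cₑ = 9.162·76.00
→ Cₑ = (9.162·76.00 − 8.600·8.800) / 0.5620 = 1104 µg/L.

1100 µg/L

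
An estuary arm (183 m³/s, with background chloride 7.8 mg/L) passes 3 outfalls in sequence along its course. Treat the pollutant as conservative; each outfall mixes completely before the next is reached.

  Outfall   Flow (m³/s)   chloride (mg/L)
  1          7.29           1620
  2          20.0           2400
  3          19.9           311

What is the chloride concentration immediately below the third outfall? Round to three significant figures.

293 mg/L

Outfall 1: combined Q = 190.3 m³/s; C = (183.0·7.800 + 7.290·1620)/190.3 = 69.56 mg/L.
Outfall 2: combined Q = 210.3 m³/s; C = (190.3·69.56 + 20.00·2400)/210.3 = 291.2 mg/L.
Outfall 3: combined Q = 230.2 m³/s; C = (210.3·291.2 + 19.90·311.0)/230.2 = 292.9 mg/L.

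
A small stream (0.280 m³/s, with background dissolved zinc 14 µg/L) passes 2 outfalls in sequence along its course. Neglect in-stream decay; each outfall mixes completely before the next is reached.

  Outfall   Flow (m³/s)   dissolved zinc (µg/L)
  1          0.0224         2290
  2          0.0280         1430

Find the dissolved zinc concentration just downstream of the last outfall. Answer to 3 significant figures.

288 µg/L

After outfall 1: Q = 0.2800 + 0.02240 = 0.3024 m³/s; C = (0.2800·14.00 + 0.02240·2290)/0.3024 = 182.6 µg/L.
After outfall 2: Q = 0.3024 + 0.02800 = 0.3304 m³/s; C = (0.3024·182.6 + 0.02800·1430)/0.3304 = 288.3 µg/L.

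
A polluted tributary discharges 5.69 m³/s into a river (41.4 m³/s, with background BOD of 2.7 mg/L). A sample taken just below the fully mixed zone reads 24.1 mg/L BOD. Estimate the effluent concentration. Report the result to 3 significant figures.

180 mg/L

Mass balance: 41.40·2.700 + 5.690·Cₑ = 47.09·24.10
→ Cₑ = (47.09·24.10 − 41.40·2.700) / 5.690 = 179.8 mg/L.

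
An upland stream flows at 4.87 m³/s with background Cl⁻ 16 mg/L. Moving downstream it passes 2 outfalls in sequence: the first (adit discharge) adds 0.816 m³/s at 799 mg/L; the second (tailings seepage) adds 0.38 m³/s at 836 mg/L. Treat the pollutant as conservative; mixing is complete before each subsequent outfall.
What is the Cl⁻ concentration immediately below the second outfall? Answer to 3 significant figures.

Below outfall 1: Q → 5.686 m³/s, C = (4.870·16.00 + 0.8160·799.0)/5.686 = 128.4 mg/L.
Below outfall 2: Q → 6.066 m³/s, C = (5.686·128.4 + 0.3800·836.0)/6.066 = 172.7 mg/L.

173 mg/L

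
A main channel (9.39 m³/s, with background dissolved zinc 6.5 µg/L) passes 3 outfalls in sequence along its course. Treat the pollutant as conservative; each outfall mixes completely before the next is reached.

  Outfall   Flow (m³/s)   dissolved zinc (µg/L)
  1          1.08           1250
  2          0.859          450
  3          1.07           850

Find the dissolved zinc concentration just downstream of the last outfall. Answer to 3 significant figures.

218 µg/L

Below outfall 1: Q → 10.47 m³/s, C = (9.390·6.500 + 1.080·1250)/10.47 = 134.8 µg/L.
Below outfall 2: Q → 11.33 m³/s, C = (10.47·134.8 + 0.8590·450.0)/11.33 = 158.7 µg/L.
Below outfall 3: Q → 12.40 m³/s, C = (11.33·158.7 + 1.070·850.0)/12.40 = 218.3 µg/L.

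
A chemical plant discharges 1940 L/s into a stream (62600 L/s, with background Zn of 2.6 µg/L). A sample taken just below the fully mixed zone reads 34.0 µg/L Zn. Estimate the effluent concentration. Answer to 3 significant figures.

1050 µg/L

Mass balance: 62600·2.600 + 1940·Cₑ = 64540·34.00
→ Cₑ = (64540·34.00 − 62600·2.600) / 1940 = 1047 µg/L.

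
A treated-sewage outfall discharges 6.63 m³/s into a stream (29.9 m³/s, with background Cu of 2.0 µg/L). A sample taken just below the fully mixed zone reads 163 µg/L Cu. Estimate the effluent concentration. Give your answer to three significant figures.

889 µg/L

Mass balance: 29.90·2.000 + 6.630·Cₑ = 36.53·163.0
→ Cₑ = (36.53·163.0 − 29.90·2.000) / 6.630 = 889.1 µg/L.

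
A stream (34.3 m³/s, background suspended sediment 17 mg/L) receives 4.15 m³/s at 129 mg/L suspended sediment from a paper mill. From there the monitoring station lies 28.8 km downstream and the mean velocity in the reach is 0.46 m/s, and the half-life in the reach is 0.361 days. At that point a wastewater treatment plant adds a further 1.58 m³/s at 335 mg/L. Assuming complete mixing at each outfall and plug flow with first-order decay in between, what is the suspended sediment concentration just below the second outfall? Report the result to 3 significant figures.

After mixing, C = (34.30·17.00 + 4.150·129.0) / 38.45 = 1118/38.45 = 29.09 mg/L; combined flow 38.45 m³/s.
Travel time t = 28.8·1000 / 0.46 = 62610 s = 17.39 h.
Half-life 0.361 d → k = ln 2 / 0.361 = 1.920 d⁻¹.
Applying C = C₀e^(−kt): 29.09 × 0.2487 = 7.235 mg/L.
At the second outfall, C = (38.45·7.235 + 1.580·335.0) / (38.45 + 1.580) = 20.17 mg/L.

20.2 mg/L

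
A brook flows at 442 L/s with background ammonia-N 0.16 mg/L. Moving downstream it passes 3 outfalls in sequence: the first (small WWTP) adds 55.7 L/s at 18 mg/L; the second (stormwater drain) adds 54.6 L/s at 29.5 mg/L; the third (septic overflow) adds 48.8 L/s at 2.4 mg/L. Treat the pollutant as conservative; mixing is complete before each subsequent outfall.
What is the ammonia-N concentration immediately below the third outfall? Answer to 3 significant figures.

After outfall 1: Q = 442.0 + 55.70 = 497.7 L/s; C = (442.0·0.1600 + 55.70·18.00)/497.7 = 2.157 mg/L.
After outfall 2: Q = 497.7 + 54.60 = 552.3 L/s; C = (497.7·2.157 + 54.60·29.50)/552.3 = 4.860 mg/L.
After outfall 3: Q = 552.3 + 48.80 = 601.1 L/s; C = (552.3·4.860 + 48.80·2.400)/601.1 = 4.660 mg/L.

4.66 mg/L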